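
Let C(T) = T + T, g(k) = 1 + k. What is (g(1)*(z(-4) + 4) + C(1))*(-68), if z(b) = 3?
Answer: -1088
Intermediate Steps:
C(T) = 2*T
(g(1)*(z(-4) + 4) + C(1))*(-68) = ((1 + 1)*(3 + 4) + 2*1)*(-68) = (2*7 + 2)*(-68) = (14 + 2)*(-68) = 16*(-68) = -1088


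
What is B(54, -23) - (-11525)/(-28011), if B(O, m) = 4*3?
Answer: 324607/28011 ≈ 11.589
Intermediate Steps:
B(O, m) = 12
B(54, -23) - (-11525)/(-28011) = 12 - (-11525)/(-28011) = 12 - (-11525)*(-1)/28011 = 12 - 1*11525/28011 = 12 - 11525/28011 = 324607/28011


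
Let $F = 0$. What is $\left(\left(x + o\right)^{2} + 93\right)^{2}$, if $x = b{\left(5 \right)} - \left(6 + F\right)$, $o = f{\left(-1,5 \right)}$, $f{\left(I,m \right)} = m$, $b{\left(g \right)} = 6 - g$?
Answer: $8649$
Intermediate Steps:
$o = 5$
$x = -5$ ($x = \left(6 - 5\right) - \left(6 + 0\right) = \left(6 - 5\right) - 6 = 1 - 6 = -5$)
$\left(\left(x + o\right)^{2} + 93\right)^{2} = \left(\left(-5 + 5\right)^{2} + 93\right)^{2} = \left(0^{2} + 93\right)^{2} = \left(0 + 93\right)^{2} = 93^{2} = 8649$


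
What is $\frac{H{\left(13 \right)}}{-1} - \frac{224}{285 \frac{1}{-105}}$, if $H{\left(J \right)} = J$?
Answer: $\frac{1321}{19} \approx 69.526$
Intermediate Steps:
$\frac{H{\left(13 \right)}}{-1} - \frac{224}{285 \frac{1}{-105}} = \frac{13}{-1} - \frac{224}{285 \frac{1}{-105}} = 13 \left(-1\right) - \frac{224}{285 \left(- \frac{1}{105}\right)} = -13 - \frac{224}{- \frac{19}{7}} = -13 - - \frac{1568}{19} = -13 + \frac{1568}{19} = \frac{1321}{19}$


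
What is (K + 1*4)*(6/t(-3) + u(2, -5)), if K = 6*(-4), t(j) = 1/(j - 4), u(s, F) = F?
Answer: 940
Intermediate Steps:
t(j) = 1/(-4 + j)
K = -24
(K + 1*4)*(6/t(-3) + u(2, -5)) = (-24 + 1*4)*(6/(1/(-4 - 3)) - 5) = (-24 + 4)*(6/(1/(-7)) - 5) = -20*(6/(-⅐) - 5) = -20*(6*(-7) - 5) = -20*(-42 - 5) = -20*(-47) = 940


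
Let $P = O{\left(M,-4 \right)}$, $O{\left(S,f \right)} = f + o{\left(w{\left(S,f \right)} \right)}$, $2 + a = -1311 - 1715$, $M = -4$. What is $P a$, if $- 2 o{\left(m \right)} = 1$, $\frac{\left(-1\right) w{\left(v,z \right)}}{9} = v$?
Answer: $13626$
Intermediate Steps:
$w{\left(v,z \right)} = - 9 v$
$o{\left(m \right)} = - \frac{1}{2}$ ($o{\left(m \right)} = \left(- \frac{1}{2}\right) 1 = - \frac{1}{2}$)
$a = -3028$ ($a = -2 - 3026 = -3028$)
$O{\left(S,f \right)} = - \frac{1}{2} + f$ ($O{\left(S,f \right)} = f - \frac{1}{2} = - \frac{1}{2} + f$)
$P = - \frac{9}{2}$ ($P = - \frac{1}{2} - 4 = - \frac{9}{2} \approx -4.5$)
$P a = \left(- \frac{9}{2}\right) \left(-3028\right) = 13626$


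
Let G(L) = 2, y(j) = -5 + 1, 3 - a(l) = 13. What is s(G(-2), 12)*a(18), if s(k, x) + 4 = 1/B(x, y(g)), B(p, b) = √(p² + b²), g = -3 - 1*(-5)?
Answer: 40 - √10/4 ≈ 39.209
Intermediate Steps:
a(l) = -10 (a(l) = 3 - 1*13 = 3 - 13 = -10)
g = 2 (g = -3 + 5 = 2)
y(j) = -4
B(p, b) = √(b² + p²)
s(k, x) = -4 + (16 + x²)^(-½) (s(k, x) = -4 + 1/(√((-4)² + x²)) = -4 + 1/(√(16 + x²)) = -4 + (16 + x²)^(-½))
s(G(-2), 12)*a(18) = (-4 + (16 + 12²)^(-½))*(-10) = (-4 + (16 + 144)^(-½))*(-10) = (-4 + 160^(-½))*(-10) = (-4 + √10/40)*(-10) = 40 - √10/4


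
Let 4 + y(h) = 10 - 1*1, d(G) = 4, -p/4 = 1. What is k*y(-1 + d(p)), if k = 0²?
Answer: 0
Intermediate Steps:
p = -4 (p = -4*1 = -4)
y(h) = 5 (y(h) = -4 + (10 - 1*1) = -4 + (10 - 1) = -4 + 9 = 5)
k = 0
k*y(-1 + d(p)) = 0*5 = 0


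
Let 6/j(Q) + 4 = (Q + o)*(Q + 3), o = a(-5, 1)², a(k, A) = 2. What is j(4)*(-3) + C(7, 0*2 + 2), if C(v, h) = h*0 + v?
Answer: 173/26 ≈ 6.6538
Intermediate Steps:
C(v, h) = v (C(v, h) = 0 + v = v)
o = 4 (o = 2² = 4)
j(Q) = 6/(-4 + (3 + Q)*(4 + Q)) (j(Q) = 6/(-4 + (Q + 4)*(Q + 3)) = 6/(-4 + (4 + Q)*(3 + Q)) = 6/(-4 + (3 + Q)*(4 + Q)))
j(4)*(-3) + C(7, 0*2 + 2) = (6/(8 + 4² + 7*4))*(-3) + 7 = (6/(8 + 16 + 28))*(-3) + 7 = (6/52)*(-3) + 7 = (6*(1/52))*(-3) + 7 = (3/26)*(-3) + 7 = -9/26 + 7 = 173/26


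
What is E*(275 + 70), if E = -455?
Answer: -156975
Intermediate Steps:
E*(275 + 70) = -455*(275 + 70) = -455*345 = -156975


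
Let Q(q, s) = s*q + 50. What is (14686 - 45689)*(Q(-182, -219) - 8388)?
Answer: -977214560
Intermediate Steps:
Q(q, s) = 50 + q*s (Q(q, s) = q*s + 50 = 50 + q*s)
(14686 - 45689)*(Q(-182, -219) - 8388) = (14686 - 45689)*((50 - 182*(-219)) - 8388) = -31003*((50 + 39858) - 8388) = -31003*(39908 - 8388) = -31003*31520 = -977214560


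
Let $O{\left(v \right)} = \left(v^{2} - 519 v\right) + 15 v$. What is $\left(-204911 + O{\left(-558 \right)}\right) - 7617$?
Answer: $380068$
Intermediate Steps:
$O{\left(v \right)} = v^{2} - 504 v$
$\left(-204911 + O{\left(-558 \right)}\right) - 7617 = \left(-204911 - 558 \left(-504 - 558\right)\right) - 7617 = \left(-204911 - -592596\right) - 7617 = \left(-204911 + 592596\right) - 7617 = 387685 - 7617 = 380068$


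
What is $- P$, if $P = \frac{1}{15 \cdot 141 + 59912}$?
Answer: $- \frac{1}{62027} \approx -1.6122 \cdot 10^{-5}$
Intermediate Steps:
$P = \frac{1}{62027}$ ($P = \frac{1}{2115 + 59912} = \frac{1}{62027} \approx 1.6122 \cdot 10^{-5}$)
$- P = \left(-1\right) \frac{1}{62027} = - \frac{1}{62027}$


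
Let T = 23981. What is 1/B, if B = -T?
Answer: -1/23981 ≈ -4.1700e-5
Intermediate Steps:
B = -23981 (B = -1*23981 = -23981)
1/B = 1/(-23981) = -1/23981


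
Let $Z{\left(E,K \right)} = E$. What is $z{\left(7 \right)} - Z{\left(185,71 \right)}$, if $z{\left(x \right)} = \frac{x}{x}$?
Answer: $-184$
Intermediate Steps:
$z{\left(x \right)} = 1$
$z{\left(7 \right)} - Z{\left(185,71 \right)} = 1 - 185 = -184$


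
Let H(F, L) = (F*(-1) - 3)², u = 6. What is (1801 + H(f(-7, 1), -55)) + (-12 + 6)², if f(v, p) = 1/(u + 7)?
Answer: 312053/169 ≈ 1846.5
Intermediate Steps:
f(v, p) = 1/13 (f(v, p) = 1/(6 + 7) = 1/13)
H(F, L) = (-3 - F)² (H(F, L) = (-F - 3)² = (-3 - F)²)
(1801 + H(f(-7, 1), -55)) + (-12 + 6)² = (1801 + (3 + 1/13)²) + (-12 + 6)² = (1801 + (40/13)²) + (-6)² = (1801 + 1600/169) + 36 = 305969/169 + 36 = 312053/169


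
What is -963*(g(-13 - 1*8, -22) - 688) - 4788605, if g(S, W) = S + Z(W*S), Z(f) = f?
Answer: -4550744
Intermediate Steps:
g(S, W) = S + S*W (g(S, W) = S + W*S = S + S*W)
-963*(g(-13 - 1*8, -22) - 688) - 4788605 = -963*((-13 - 1*8)*(1 - 22) - 688) - 4788605 = -963*((-13 - 8)*(-21) - 688) - 4788605 = -963*(-21*(-21) - 688) - 4788605 = -963*(441 - 688) - 4788605 = -963*(-247) - 4788605 = 237861 - 4788605 = -4550744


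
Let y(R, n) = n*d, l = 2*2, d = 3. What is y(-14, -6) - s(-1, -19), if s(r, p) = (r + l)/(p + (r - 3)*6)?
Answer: -771/43 ≈ -17.930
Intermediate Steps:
l = 4
s(r, p) = (4 + r)/(-18 + p + 6*r) (s(r, p) = (r + 4)/(p + (r - 3)*6) = (4 + r)/(p + (-3 + r)*6) = (4 + r)/(p + (-18 + 6*r)) = (4 + r)/(-18 + p + 6*r))
y(R, n) = 3*n (y(R, n) = n*3 = 3*n)
y(-14, -6) - s(-1, -19) = 3*(-6) - (4 - 1)/(-18 - 19 + 6*(-1)) = -18 - 3/(-18 - 19 - 6) = -18 - 3/(-43) = -18 - (-1)*3/43 = -18 - 1*(-3/43) = -18 + 3/43 = -771/43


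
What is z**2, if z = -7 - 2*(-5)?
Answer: 9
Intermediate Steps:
z = 3 (z = -7 + 10 = 3)
z**2 = 3**2 = 9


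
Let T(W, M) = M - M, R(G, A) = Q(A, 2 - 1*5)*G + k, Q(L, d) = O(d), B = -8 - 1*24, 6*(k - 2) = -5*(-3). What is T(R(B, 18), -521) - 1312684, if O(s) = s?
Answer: -1312684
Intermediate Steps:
k = 9/2 (k = 2 + (-5*(-3))/6 = 2 + (1/6)*15 = 2 + 5/2 = 9/2 ≈ 4.5000)
B = -32 (B = -8 - 24 = -32)
Q(L, d) = d
R(G, A) = 9/2 - 3*G (R(G, A) = (2 - 1*5)*G + 9/2 = (2 - 5)*G + 9/2 = -3*G + 9/2 = 9/2 - 3*G)
T(W, M) = 0
T(R(B, 18), -521) - 1312684 = 0 - 1312684 = -1312684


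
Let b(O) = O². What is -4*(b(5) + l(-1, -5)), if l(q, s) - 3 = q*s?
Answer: -132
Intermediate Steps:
l(q, s) = 3 + q*s
-4*(b(5) + l(-1, -5)) = -4*(5² + (3 - 1*(-5))) = -4*(25 + (3 + 5)) = -4*(25 + 8) = -4*33 = -132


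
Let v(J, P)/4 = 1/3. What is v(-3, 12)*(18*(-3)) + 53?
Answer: -19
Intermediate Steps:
v(J, P) = 4/3
v(-3, 12)*(18*(-3)) + 53 = 4*(18*(-3))/3 + 53 = (4/3)*(-54) + 53 = -72 + 53 = -19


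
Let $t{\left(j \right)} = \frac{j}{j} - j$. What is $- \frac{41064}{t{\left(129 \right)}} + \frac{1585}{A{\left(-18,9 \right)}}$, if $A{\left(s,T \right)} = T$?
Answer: $\frac{71557}{144} \approx 496.92$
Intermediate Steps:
$t{\left(j \right)} = 1 - j$
$- \frac{41064}{t{\left(129 \right)}} + \frac{1585}{A{\left(-18,9 \right)}} = - \frac{41064}{1 - 129} + \frac{1585}{9} = - \frac{41064}{1 - 129} + 1585 \cdot \frac{1}{9} = - \frac{41064}{-128} + \frac{1585}{9} = \left(-41064\right) \left(- \frac{1}{128}\right) + \frac{1585}{9} = \frac{5133}{16} + \frac{1585}{9} = \frac{71557}{144}$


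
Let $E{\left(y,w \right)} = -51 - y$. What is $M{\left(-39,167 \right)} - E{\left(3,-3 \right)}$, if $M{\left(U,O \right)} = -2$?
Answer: $52$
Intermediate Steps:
$M{\left(-39,167 \right)} - E{\left(3,-3 \right)} = -2 - \left(-51 - 3\right) = -2 - -54 = -2 + 54 = 52$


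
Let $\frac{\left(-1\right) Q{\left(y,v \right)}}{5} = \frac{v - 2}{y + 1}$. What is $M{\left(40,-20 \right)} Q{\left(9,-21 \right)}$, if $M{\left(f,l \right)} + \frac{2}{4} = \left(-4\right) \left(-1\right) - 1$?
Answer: $\frac{115}{4} \approx 28.75$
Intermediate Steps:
$Q{\left(y,v \right)} = - \frac{5 \left(-2 + v\right)}{1 + y}$ ($Q{\left(y,v \right)} = - 5 \frac{v - 2}{y + 1} = - 5 \frac{-2 + v}{1 + y} = - \frac{5 \left(-2 + v\right)}{1 + y}$)
$M{\left(f,l \right)} = \frac{5}{2}$ ($M{\left(f,l \right)} = - \frac{1}{2} - -3 = - \frac{1}{2} + \left(4 - 1\right) = - \frac{1}{2} + 3 = \frac{5}{2}$)
$M{\left(40,-20 \right)} Q{\left(9,-21 \right)} = \frac{5 \frac{5 \left(2 - -21\right)}{1 + 9}}{2} = \frac{5 \frac{5 \left(2 + 21\right)}{10}}{2} = \frac{5 \cdot 5 \cdot \frac{1}{10} \cdot 23}{2} = \frac{5}{2} \cdot \frac{23}{2} = \frac{115}{4}$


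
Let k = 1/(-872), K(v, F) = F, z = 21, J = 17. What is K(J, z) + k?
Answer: 18311/872 ≈ 20.999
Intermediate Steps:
k = -1/872 ≈ -0.0011468
K(J, z) + k = 21 - 1/872 = 18311/872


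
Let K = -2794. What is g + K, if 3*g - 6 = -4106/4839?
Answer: -40535570/14517 ≈ -2792.3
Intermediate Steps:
g = 24928/14517 (g = 2 + (-4106/4839)/3 = 2 + (-4106*1/4839)/3 = 2 + (⅓)*(-4106/4839) = 2 - 4106/14517 = 24928/14517 ≈ 1.7172)
g + K = 24928/14517 - 2794 = -40535570/14517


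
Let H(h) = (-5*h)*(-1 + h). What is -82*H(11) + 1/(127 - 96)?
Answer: 1398101/31 ≈ 45100.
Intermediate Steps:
H(h) = -5*h*(-1 + h)
-82*H(11) + 1/(127 - 96) = -410*11*(1 - 1*11) + 1/(127 - 96) = -410*11*(1 - 11) + 1/31 = -410*11*(-10) + 1/31 = -82*(-550) + 1/31 = 45100 + 1/31 = 1398101/31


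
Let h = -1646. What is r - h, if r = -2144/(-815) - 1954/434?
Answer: 290772323/176855 ≈ 1644.1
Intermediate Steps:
r = -331007/176855 (r = -2144*(-1/815) - 1954*1/434 = 2144/815 - 977/217 = -331007/176855 ≈ -1.8716)
r - h = -331007/176855 - 1*(-1646) = -331007/176855 + 1646 = 290772323/176855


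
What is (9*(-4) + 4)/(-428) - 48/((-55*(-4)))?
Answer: -844/5885 ≈ -0.14342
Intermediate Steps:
(9*(-4) + 4)/(-428) - 48/((-55*(-4))) = (-36 + 4)*(-1/428) - 48/220 = -32*(-1/428) - 48*1/220 = 8/107 - 12/55 = -844/5885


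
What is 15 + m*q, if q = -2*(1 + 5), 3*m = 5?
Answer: -5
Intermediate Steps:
m = 5/3 (m = (⅓)*5 = 5/3 ≈ 1.6667)
q = -12 (q = -2*6 = -12)
15 + m*q = 15 + (5/3)*(-12) = 15 - 20 = -5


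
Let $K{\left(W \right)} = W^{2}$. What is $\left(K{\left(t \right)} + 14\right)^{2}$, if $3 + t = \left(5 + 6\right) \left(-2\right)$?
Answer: $408321$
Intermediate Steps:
$t = -25$ ($t = -3 + \left(5 + 6\right) \left(-2\right) = -3 + 11 \left(-2\right) = -3 - 22 = -25$)
$\left(K{\left(t \right)} + 14\right)^{2} = \left(\left(-25\right)^{2} + 14\right)^{2} = \left(625 + 14\right)^{2} = 639^{2} = 408321$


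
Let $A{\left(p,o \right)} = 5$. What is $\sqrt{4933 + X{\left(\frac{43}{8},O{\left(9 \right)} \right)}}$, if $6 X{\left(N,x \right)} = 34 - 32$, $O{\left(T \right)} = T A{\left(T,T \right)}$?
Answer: $\frac{20 \sqrt{111}}{3} \approx 70.238$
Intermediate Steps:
$O{\left(T \right)} = 5 T$ ($O{\left(T \right)} = T 5 = 5 T$)
$X{\left(N,x \right)} = \frac{1}{3}$ ($X{\left(N,x \right)} = \frac{34 - 32}{6} = \frac{1}{6} \cdot 2 = \frac{1}{3}$)
$\sqrt{4933 + X{\left(\frac{43}{8},O{\left(9 \right)} \right)}} = \sqrt{4933 + \frac{1}{3}} = \sqrt{\frac{14800}{3}} = \frac{20 \sqrt{111}}{3}$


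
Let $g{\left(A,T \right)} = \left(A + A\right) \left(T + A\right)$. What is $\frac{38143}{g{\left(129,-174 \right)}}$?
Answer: $- \frac{38143}{11610} \approx -3.2854$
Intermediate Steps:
$g{\left(A,T \right)} = 2 A \left(A + T\right)$
$\frac{38143}{g{\left(129,-174 \right)}} = \frac{38143}{2 \cdot 129 \left(129 - 174\right)} = \frac{38143}{2 \cdot 129 \left(-45\right)} = \frac{38143}{-11610} = 38143 \left(- \frac{1}{11610}\right) = - \frac{38143}{11610}$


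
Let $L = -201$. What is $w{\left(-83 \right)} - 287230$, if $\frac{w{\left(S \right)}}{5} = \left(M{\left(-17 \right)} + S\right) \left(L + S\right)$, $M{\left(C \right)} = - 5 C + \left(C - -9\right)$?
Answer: $-278710$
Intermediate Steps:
$M{\left(C \right)} = 9 - 4 C$ ($M{\left(C \right)} = - 5 C + \left(C + 9\right) = - 5 C + \left(9 + C\right) = 9 - 4 C$)
$w{\left(S \right)} = 5 \left(-201 + S\right) \left(77 + S\right)$ ($w{\left(S \right)} = 5 \left(\left(9 - -68\right) + S\right) \left(-201 + S\right) = 5 \left(\left(9 + 68\right) + S\right) \left(-201 + S\right) = 5 \left(77 + S\right) \left(-201 + S\right) = 5 \left(-201 + S\right) \left(77 + S\right)$)
$w{\left(-83 \right)} - 287230 = \left(-77385 - -51460 + 5 \left(-83\right)^{2}\right) - 287230 = \left(-77385 + 51460 + 5 \cdot 6889\right) - 287230 = \left(-77385 + 51460 + 34445\right) - 287230 = 8520 - 287230 = -278710$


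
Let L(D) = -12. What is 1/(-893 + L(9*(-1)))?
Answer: -1/905 ≈ -0.0011050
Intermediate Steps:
1/(-893 + L(9*(-1))) = 1/(-893 - 12) = 1/(-905) = -1/905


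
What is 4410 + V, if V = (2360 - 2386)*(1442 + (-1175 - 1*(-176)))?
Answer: -7108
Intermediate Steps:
V = -11518 (V = -26*(1442 + (-1175 + 176)) = -26*(1442 - 999) = -26*443 = -11518)
4410 + V = 4410 - 11518 = -7108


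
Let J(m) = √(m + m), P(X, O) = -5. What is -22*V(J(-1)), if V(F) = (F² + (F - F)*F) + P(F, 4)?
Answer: 154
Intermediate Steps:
J(m) = √2*√m (J(m) = √(2*m) = √2*√m)
V(F) = -5 + F² (V(F) = (F² + (F - F)*F) - 5 = (F² + 0*F) - 5 = (F² + 0) - 5 = F² - 5 = -5 + F²)
-22*V(J(-1)) = -22*(-5 + (√2*√(-1))²) = -22*(-5 + (√2*I)²) = -22*(-5 + (I*√2)²) = -22*(-5 - 2) = -22*(-7) = 154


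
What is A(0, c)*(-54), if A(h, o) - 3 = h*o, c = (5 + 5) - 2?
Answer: -162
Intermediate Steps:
c = 8 (c = 10 - 2 = 8)
A(h, o) = 3 + h*o
A(0, c)*(-54) = (3 + 0*8)*(-54) = (3 + 0)*(-54) = 3*(-54) = -162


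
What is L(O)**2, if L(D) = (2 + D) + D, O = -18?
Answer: 1156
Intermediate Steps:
L(D) = 2 + 2*D
L(O)**2 = (2 + 2*(-18))**2 = (2 - 36)**2 = (-34)**2 = 1156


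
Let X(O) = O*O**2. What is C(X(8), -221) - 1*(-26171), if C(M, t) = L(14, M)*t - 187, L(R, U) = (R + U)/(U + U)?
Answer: 13245685/512 ≈ 25870.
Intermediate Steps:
L(R, U) = (R + U)/(2*U) (L(R, U) = (R + U)/((2*U)) = (R + U)*(1/(2*U)) = (R + U)/(2*U))
X(O) = O**3
C(M, t) = -187 + t*(14 + M)/(2*M) (C(M, t) = ((14 + M)/(2*M))*t - 187 = t*(14 + M)/(2*M) - 187 = -187 + t*(14 + M)/(2*M))
C(X(8), -221) - 1*(-26171) = (-187 + (1/2)*(-221) + 7*(-221)/8**3) - 1*(-26171) = (-187 - 221/2 + 7*(-221)/512) + 26171 = (-187 - 221/2 + 7*(-221)*(1/512)) + 26171 = (-187 - 221/2 - 1547/512) + 26171 = -153867/512 + 26171 = 13245685/512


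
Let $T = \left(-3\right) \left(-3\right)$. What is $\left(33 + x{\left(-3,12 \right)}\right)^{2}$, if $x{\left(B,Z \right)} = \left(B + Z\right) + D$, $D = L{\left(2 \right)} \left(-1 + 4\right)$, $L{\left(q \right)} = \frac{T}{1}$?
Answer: $4761$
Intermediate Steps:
$T = 9$
$L{\left(q \right)} = 9$ ($L{\left(q \right)} = \frac{9}{1} = 9 \cdot 1 = 9$)
$D = 27$ ($D = 9 \left(-1 + 4\right) = 9 \cdot 3 = 27$)
$x{\left(B,Z \right)} = 27 + B + Z$ ($x{\left(B,Z \right)} = \left(B + Z\right) + 27 = 27 + B + Z$)
$\left(33 + x{\left(-3,12 \right)}\right)^{2} = \left(33 + \left(27 - 3 + 12\right)\right)^{2} = \left(33 + 36\right)^{2} = 69^{2} = 4761$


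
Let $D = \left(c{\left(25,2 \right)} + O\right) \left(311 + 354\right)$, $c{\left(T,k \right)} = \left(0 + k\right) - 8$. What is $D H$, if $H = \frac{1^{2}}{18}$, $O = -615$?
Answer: $- \frac{45885}{2} \approx -22943.0$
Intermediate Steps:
$H = \frac{1}{18}$ ($H = 1 \cdot \frac{1}{18} = \frac{1}{18} \approx 0.055556$)
$c{\left(T,k \right)} = -8 + k$ ($c{\left(T,k \right)} = k - 8 = -8 + k$)
$D = -412965$ ($D = \left(\left(-8 + 2\right) - 615\right) \left(311 + 354\right) = \left(-6 - 615\right) 665 = \left(-621\right) 665 = -412965$)
$D H = \left(-412965\right) \frac{1}{18} = - \frac{45885}{2}$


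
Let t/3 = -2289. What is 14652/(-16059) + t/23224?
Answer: -150185067/124318072 ≈ -1.2081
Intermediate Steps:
t = -6867 (t = 3*(-2289) = -6867)
14652/(-16059) + t/23224 = 14652/(-16059) - 6867/23224 = 14652*(-1/16059) - 6867*1/23224 = -4884/5353 - 6867/23224 = -150185067/124318072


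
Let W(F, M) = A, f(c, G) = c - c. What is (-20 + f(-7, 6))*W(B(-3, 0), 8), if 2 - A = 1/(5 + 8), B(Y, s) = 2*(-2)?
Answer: -500/13 ≈ -38.462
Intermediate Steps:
B(Y, s) = -4
A = 25/13 (A = 2 - 1/(5 + 8) = 2 - 1/13 = 25/13 ≈ 1.9231)
f(c, G) = 0
W(F, M) = 25/13
(-20 + f(-7, 6))*W(B(-3, 0), 8) = (-20 + 0)*(25/13) = -20*25/13 = -500/13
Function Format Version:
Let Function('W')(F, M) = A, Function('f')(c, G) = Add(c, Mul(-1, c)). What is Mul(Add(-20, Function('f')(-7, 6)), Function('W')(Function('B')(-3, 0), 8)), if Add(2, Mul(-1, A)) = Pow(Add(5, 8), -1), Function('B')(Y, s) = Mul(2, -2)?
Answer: Rational(-500, 13) ≈ -38.462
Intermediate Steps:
Function('B')(Y, s) = -4
A = Rational(25, 13) (A = Add(2, Mul(-1, Pow(Add(5, 8), -1))) = Add(2, Mul(-1, Pow(13, -1))) = Add(2, Mul(-1, Rational(1, 13))) = Add(2, Rational(-1, 13)) = Rational(25, 13) ≈ 1.9231)
Function('f')(c, G) = 0
Function('W')(F, M) = Rational(25, 13)
Mul(Add(-20, Function('f')(-7, 6)), Function('W')(Function('B')(-3, 0), 8)) = Mul(Add(-20, 0), Rational(25, 13)) = Mul(-20, Rational(25, 13)) = Rational(-500, 13)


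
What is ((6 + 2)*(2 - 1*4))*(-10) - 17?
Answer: 143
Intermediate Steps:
((6 + 2)*(2 - 1*4))*(-10) - 17 = (8*(2 - 4))*(-10) - 17 = (8*(-2))*(-10) - 17 = -16*(-10) - 17 = 160 - 17 = 143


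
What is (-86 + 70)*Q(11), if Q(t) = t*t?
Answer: -1936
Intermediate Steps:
Q(t) = t²
(-86 + 70)*Q(11) = (-86 + 70)*11² = -16*121 = -1936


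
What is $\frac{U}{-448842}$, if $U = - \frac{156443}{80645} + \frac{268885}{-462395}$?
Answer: $\frac{3134089727}{557908283616685} \approx 5.6176 \cdot 10^{-6}$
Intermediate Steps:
$U = - \frac{18804538362}{7457968955}$ ($U = \left(-156443\right) \frac{1}{80645} + 268885 \left(- \frac{1}{462395}\right) = - \frac{156443}{80645} - \frac{53777}{92479} = - \frac{18804538362}{7457968955} \approx -2.5214$)
$\frac{U}{-448842} = - \frac{18804538362}{7457968955 \left(-448842\right)} = \left(- \frac{18804538362}{7457968955}\right) \left(- \frac{1}{448842}\right) = \frac{3134089727}{557908283616685}$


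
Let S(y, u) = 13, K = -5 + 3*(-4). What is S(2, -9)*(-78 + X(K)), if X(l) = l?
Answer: -1235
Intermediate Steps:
K = -17 (K = -5 - 12 = -17)
S(2, -9)*(-78 + X(K)) = 13*(-78 - 17) = 13*(-95) = -1235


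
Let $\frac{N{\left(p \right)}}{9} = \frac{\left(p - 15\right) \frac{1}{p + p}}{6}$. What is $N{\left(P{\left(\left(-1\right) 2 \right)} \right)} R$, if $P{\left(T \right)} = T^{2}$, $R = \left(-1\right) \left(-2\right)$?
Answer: $- \frac{33}{8} \approx -4.125$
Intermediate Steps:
$R = 2$
$N{\left(p \right)} = \frac{3 \left(-15 + p\right)}{4 p}$ ($N{\left(p \right)} = 9 \frac{\left(p - 15\right) \frac{1}{p + p}}{6} = 9 \frac{-15 + p}{2 p} \frac{1}{6} = 9 \frac{-15 + p}{12 p} = \frac{3 \left(-15 + p\right)}{4 p}$)
$N{\left(P{\left(\left(-1\right) 2 \right)} \right)} R = \frac{3 \left(-15 + \left(\left(-1\right) 2\right)^{2}\right)}{4 \left(\left(-1\right) 2\right)^{2}} \cdot 2 = \frac{3 \left(-15 + \left(-2\right)^{2}\right)}{4 \left(-2\right)^{2}} \cdot 2 = \frac{3 \left(-15 + 4\right)}{4 \cdot 4} \cdot 2 = \frac{3}{4} \cdot \frac{1}{4} \left(-11\right) 2 = \left(- \frac{33}{16}\right) 2 = - \frac{33}{8}$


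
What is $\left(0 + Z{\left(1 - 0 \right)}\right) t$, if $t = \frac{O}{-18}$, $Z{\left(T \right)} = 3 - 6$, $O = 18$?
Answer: $3$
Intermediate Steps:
$Z{\left(T \right)} = -3$ ($Z{\left(T \right)} = 3 - 6 = -3$)
$t = -1$ ($t = \frac{18}{-18} = 18 \left(- \frac{1}{18}\right) = -1$)
$\left(0 + Z{\left(1 - 0 \right)}\right) t = \left(0 - 3\right) \left(-1\right) = \left(-3\right) \left(-1\right) = 3$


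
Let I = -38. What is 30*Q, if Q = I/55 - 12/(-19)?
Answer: -372/209 ≈ -1.7799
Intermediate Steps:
Q = -62/1045 (Q = -38/55 - 12/(-19) = -38*1/55 - 12*(-1/19) = -38/55 + 12/19 = -62/1045 ≈ -0.059330)
30*Q = 30*(-62/1045) = -372/209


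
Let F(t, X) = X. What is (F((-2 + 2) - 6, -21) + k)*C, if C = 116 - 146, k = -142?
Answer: 4890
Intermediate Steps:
C = -30
(F((-2 + 2) - 6, -21) + k)*C = (-21 - 142)*(-30) = -163*(-30) = 4890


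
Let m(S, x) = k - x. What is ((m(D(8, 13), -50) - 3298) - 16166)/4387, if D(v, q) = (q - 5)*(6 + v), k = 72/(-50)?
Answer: -485386/109675 ≈ -4.4257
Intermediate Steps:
k = -36/25 (k = 72*(-1/50) = -36/25 ≈ -1.4400)
D(v, q) = (-5 + q)*(6 + v)
m(S, x) = -36/25 - x
((m(D(8, 13), -50) - 3298) - 16166)/4387 = (((-36/25 - 1*(-50)) - 3298) - 16166)/4387 = (((-36/25 + 50) - 3298) - 16166)*(1/4387) = ((1214/25 - 3298) - 16166)*(1/4387) = (-81236/25 - 16166)*(1/4387) = -485386/25*1/4387 = -485386/109675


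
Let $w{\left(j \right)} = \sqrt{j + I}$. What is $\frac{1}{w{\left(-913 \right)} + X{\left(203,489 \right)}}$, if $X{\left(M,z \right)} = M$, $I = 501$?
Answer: $\frac{203}{41621} - \frac{2 i \sqrt{103}}{41621} \approx 0.0048773 - 0.00048768 i$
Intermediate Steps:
$w{\left(j \right)} = \sqrt{501 + j}$ ($w{\left(j \right)} = \sqrt{j + 501} = \sqrt{501 + j}$)
$\frac{1}{w{\left(-913 \right)} + X{\left(203,489 \right)}} = \frac{1}{\sqrt{501 - 913} + 203} = \frac{1}{\sqrt{-412} + 203} = \frac{1}{2 i \sqrt{103} + 203} = \frac{1}{203 + 2 i \sqrt{103}}$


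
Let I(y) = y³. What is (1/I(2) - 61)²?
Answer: 237169/64 ≈ 3705.8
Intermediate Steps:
(1/I(2) - 61)² = (1/(2³) - 61)² = (1/8 - 61)² = (⅛ - 61)² = (-487/8)² = 237169/64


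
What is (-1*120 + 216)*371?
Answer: 35616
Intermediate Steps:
(-1*120 + 216)*371 = (-120 + 216)*371 = 96*371 = 35616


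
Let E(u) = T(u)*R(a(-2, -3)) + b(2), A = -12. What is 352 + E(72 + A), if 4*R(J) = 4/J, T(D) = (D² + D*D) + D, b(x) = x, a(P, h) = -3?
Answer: -2066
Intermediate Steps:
T(D) = D + 2*D² (T(D) = (D² + D²) + D = 2*D² + D = D + 2*D²)
R(J) = 1/J (R(J) = (4/J)/4 = 1/J)
E(u) = 2 - u*(1 + 2*u)/3 (E(u) = (u*(1 + 2*u))/(-3) + 2 = (u*(1 + 2*u))*(-⅓) + 2 = -u*(1 + 2*u)/3 + 2 = 2 - u*(1 + 2*u)/3)
352 + E(72 + A) = 352 + (2 - (72 - 12)*(1 + 2*(72 - 12))/3) = 352 + (2 - ⅓*60*(1 + 2*60)) = 352 + (2 - ⅓*60*(1 + 120)) = 352 + (2 - ⅓*60*121) = 352 + (2 - 2420) = 352 - 2418 = -2066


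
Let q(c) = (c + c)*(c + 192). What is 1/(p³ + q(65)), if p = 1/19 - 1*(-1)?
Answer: 6859/229167190 ≈ 2.9930e-5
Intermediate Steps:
q(c) = 2*c*(192 + c) (q(c) = (2*c)*(192 + c) = 2*c*(192 + c))
p = 20/19 (p = 1/19 + 1 = 20/19 ≈ 1.0526)
1/(p³ + q(65)) = 1/((20/19)³ + 2*65*(192 + 65)) = 1/(8000/6859 + 2*65*257) = 1/(8000/6859 + 33410) = 1/(229167190/6859) = 6859/229167190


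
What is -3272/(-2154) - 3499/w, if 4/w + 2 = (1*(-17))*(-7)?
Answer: -440898947/4308 ≈ -1.0234e+5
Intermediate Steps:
w = 4/117 (w = 4/(-2 + (1*(-17))*(-7)) = 4/(-2 - 17*(-7)) = 4/(-2 + 119) = 4/117 ≈ 0.034188)
-3272/(-2154) - 3499/w = -3272/(-2154) - 3499/4/117 = -3272*(-1/2154) - 3499*117/4 = 1636/1077 - 409383/4 = -440898947/4308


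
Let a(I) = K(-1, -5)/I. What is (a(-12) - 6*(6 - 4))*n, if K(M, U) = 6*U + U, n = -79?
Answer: 8611/12 ≈ 717.58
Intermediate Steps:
K(M, U) = 7*U
a(I) = -35/I (a(I) = (7*(-5))/I = -35/I)
(a(-12) - 6*(6 - 4))*n = (-35/(-12) - 6*(6 - 4))*(-79) = (-35*(-1/12) - 6*2)*(-79) = (35/12 - 12)*(-79) = -109/12*(-79) = 8611/12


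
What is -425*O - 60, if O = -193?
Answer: 81965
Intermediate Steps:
-425*O - 60 = -425*(-193) - 60 = 82025 - 60 = 81965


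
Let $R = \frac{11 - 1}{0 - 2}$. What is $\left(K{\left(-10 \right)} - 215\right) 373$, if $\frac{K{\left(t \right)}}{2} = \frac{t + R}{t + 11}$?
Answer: $-91385$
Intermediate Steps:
$R = -5$ ($R = \frac{10}{-2} = 10 \left(- \frac{1}{2}\right) = -5$)
$K{\left(t \right)} = \frac{2 \left(-5 + t\right)}{11 + t}$ ($K{\left(t \right)} = 2 \frac{t - 5}{t + 11} = 2 \frac{-5 + t}{11 + t} = \frac{2 \left(-5 + t\right)}{11 + t}$)
$\left(K{\left(-10 \right)} - 215\right) 373 = \left(\frac{2 \left(-5 - 10\right)}{11 - 10} - 215\right) 373 = \left(2 \cdot 1^{-1} \left(-15\right) - 215\right) 373 = \left(2 \cdot 1 \left(-15\right) - 215\right) 373 = \left(-30 - 215\right) 373 = \left(-245\right) 373 = -91385$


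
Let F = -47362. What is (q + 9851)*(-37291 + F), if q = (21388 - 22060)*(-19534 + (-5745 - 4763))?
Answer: -1709827642975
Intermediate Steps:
q = 20188224 (q = -672*(-19534 - 10508) = -672*(-30042) = 20188224)
(q + 9851)*(-37291 + F) = (20188224 + 9851)*(-37291 - 47362) = 20198075*(-84653) = -1709827642975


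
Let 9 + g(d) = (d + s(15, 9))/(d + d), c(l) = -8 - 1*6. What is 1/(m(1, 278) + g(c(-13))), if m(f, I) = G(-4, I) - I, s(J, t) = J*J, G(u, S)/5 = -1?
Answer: -28/8387 ≈ -0.0033385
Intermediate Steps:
G(u, S) = -5 (G(u, S) = 5*(-1) = -5)
c(l) = -14 (c(l) = -8 - 6 = -14)
s(J, t) = J**2
m(f, I) = -5 - I
g(d) = -9 + (225 + d)/(2*d) (g(d) = -9 + (d + 15**2)/(d + d) = -9 + (d + 225)/((2*d)) = -9 + (225 + d)*(1/(2*d)) = -9 + (225 + d)/(2*d))
1/(m(1, 278) + g(c(-13))) = 1/((-5 - 1*278) + (1/2)*(225 - 17*(-14))/(-14)) = 1/((-5 - 278) + (1/2)*(-1/14)*(225 + 238)) = 1/(-283 + (1/2)*(-1/14)*463) = 1/(-283 - 463/28) = 1/(-8387/28) = -28/8387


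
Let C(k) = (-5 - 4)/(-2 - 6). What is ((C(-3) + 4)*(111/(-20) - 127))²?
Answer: 11813733481/25600 ≈ 4.6147e+5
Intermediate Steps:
C(k) = 9/8 (C(k) = -9/(-8) = -9*(-⅛) = 9/8)
((C(-3) + 4)*(111/(-20) - 127))² = ((9/8 + 4)*(111/(-20) - 127))² = (41*(111*(-1/20) - 127)/8)² = (41*(-111/20 - 127)/8)² = ((41/8)*(-2651/20))² = (-108691/160)² = 11813733481/25600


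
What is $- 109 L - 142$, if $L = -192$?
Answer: $20786$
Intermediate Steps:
$- 109 L - 142 = \left(-109\right) \left(-192\right) - 142 = 20928 - 142 = 20786$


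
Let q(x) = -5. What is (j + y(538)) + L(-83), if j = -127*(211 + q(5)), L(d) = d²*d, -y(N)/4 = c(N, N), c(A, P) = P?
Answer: -600101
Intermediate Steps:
y(N) = -4*N
L(d) = d³
j = -26162 (j = -127*(211 - 5) = -127*206 = -26162)
(j + y(538)) + L(-83) = (-26162 - 4*538) + (-83)³ = (-26162 - 2152) - 571787 = -28314 - 571787 = -600101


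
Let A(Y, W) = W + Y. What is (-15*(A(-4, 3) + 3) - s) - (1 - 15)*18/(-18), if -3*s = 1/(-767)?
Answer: -101245/2301 ≈ -44.000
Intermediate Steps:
s = 1/2301 (s = -⅓/(-767) = -⅓*(-1/767) = 1/2301 ≈ 0.00043459)
(-15*(A(-4, 3) + 3) - s) - (1 - 15)*18/(-18) = (-15*((3 - 4) + 3) - 1*1/2301) - (1 - 15)*18/(-18) = (-15*(-1 + 3) - 1/2301) - (-14)*18*(-1/18) = (-15*2 - 1/2301) - (-14)*(-1) = (-30 - 1/2301) - 1*14 = -69031/2301 - 14 = -101245/2301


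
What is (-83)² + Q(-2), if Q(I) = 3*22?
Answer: 6955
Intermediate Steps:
Q(I) = 66
(-83)² + Q(-2) = (-83)² + 66 = 6889 + 66 = 6955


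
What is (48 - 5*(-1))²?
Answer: 2809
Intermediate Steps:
(48 - 5*(-1))² = (48 + 5)² = 53² = 2809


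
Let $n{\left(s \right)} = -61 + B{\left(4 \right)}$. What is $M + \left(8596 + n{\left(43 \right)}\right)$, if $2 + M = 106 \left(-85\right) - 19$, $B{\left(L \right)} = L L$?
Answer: $-480$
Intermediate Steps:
$B{\left(L \right)} = L^{2}$
$n{\left(s \right)} = -45$ ($n{\left(s \right)} = -61 + 4^{2} = -61 + 16 = -45$)
$M = -9031$ ($M = -2 + \left(106 \left(-85\right) - 19\right) = -2 - 9029 = -9031$)
$M + \left(8596 + n{\left(43 \right)}\right) = -9031 + \left(8596 - 45\right) = -9031 + 8551 = -480$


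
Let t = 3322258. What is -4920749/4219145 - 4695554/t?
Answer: -18079610456286/7008544114705 ≈ -2.5797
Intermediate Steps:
-4920749/4219145 - 4695554/t = -4920749/4219145 - 4695554/3322258 = -4920749*1/4219145 - 4695554*1/3322258 = -4920749/4219145 - 2347777/1661129 = -18079610456286/7008544114705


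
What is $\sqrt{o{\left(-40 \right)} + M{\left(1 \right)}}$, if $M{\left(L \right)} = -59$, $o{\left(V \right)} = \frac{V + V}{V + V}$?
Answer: $i \sqrt{58} \approx 7.6158 i$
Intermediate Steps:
$o{\left(V \right)} = 1$ ($o{\left(V \right)} = \frac{2 V}{2 V} = 2 V \frac{1}{2 V} = 1$)
$\sqrt{o{\left(-40 \right)} + M{\left(1 \right)}} = \sqrt{1 - 59} = \sqrt{-58} = i \sqrt{58}$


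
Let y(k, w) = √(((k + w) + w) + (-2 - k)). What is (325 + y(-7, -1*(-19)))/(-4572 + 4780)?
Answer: 331/208 ≈ 1.5913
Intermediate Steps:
y(k, w) = √(-2 + 2*w) (y(k, w) = √((k + 2*w) + (-2 - k)) = √(-2 + 2*w))
(325 + y(-7, -1*(-19)))/(-4572 + 4780) = (325 + √(-2 + 2*(-1*(-19))))/(-4572 + 4780) = (325 + √(-2 + 2*19))/208 = (325 + √(-2 + 38))*(1/208) = (325 + √36)*(1/208) = (325 + 6)*(1/208) = 331*(1/208) = 331/208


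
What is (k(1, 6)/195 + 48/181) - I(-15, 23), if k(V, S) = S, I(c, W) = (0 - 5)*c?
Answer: -878893/11765 ≈ -74.704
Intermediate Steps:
I(c, W) = -5*c
(k(1, 6)/195 + 48/181) - I(-15, 23) = (6/195 + 48/181) - (-5)*(-15) = (6*(1/195) + 48*(1/181)) - 1*75 = (2/65 + 48/181) - 75 = 3482/11765 - 75 = -878893/11765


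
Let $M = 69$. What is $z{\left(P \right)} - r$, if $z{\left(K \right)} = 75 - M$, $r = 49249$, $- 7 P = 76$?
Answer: $-49243$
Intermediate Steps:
$P = - \frac{76}{7}$ ($P = \left(- \frac{1}{7}\right) 76 = - \frac{76}{7} \approx -10.857$)
$z{\left(K \right)} = 6$ ($z{\left(K \right)} = 75 - 69 = 6$)
$z{\left(P \right)} - r = 6 - 49249 = -49243$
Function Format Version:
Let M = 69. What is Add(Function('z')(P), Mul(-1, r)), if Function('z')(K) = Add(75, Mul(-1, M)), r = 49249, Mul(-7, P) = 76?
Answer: -49243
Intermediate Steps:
P = Rational(-76, 7) (P = Mul(Rational(-1, 7), 76) = Rational(-76, 7) ≈ -10.857)
Function('z')(K) = 6 (Function('z')(K) = Add(75, Mul(-1, 69)) = Add(75, -69) = 6)
Add(Function('z')(P), Mul(-1, r)) = Add(6, Mul(-1, 49249)) = Add(6, -49249) = -49243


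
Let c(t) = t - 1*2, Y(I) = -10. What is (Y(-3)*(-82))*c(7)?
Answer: 4100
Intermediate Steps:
c(t) = -2 + t (c(t) = t - 2 = -2 + t)
(Y(-3)*(-82))*c(7) = (-10*(-82))*(-2 + 7) = 820*5 = 4100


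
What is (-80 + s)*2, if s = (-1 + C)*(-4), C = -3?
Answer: -128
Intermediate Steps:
s = 16 (s = (-1 - 3)*(-4) = -4*(-4) = 16)
(-80 + s)*2 = (-80 + 16)*2 = -64*2 = -128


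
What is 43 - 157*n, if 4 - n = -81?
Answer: -13302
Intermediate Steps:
n = 85 (n = 4 - 1*(-81) = 4 + 81 = 85)
43 - 157*n = 43 - 157*85 = 43 - 13345 = -13302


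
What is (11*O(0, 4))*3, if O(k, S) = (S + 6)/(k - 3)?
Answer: -110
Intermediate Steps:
O(k, S) = (6 + S)/(-3 + k)
(11*O(0, 4))*3 = (11*((6 + 4)/(-3 + 0)))*3 = (11*(10/(-3)))*3 = (11*(-⅓*10))*3 = (11*(-10/3))*3 = -110/3*3 = -110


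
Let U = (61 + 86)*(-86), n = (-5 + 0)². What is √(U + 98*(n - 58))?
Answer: 126*I ≈ 126.0*I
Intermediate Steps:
n = 25 (n = (-5)² = 25)
U = -12642 (U = 147*(-86) = -12642)
√(U + 98*(n - 58)) = √(-12642 + 98*(25 - 58)) = √(-12642 + 98*(-33)) = √(-12642 - 3234) = √(-15876) = 126*I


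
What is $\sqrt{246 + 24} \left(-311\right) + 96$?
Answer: $96 - 933 \sqrt{30} \approx -5014.3$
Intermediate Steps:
$\sqrt{246 + 24} \left(-311\right) + 96 = \sqrt{270} \left(-311\right) + 96 = 3 \sqrt{30} \left(-311\right) + 96 = - 933 \sqrt{30} + 96 = 96 - 933 \sqrt{30}$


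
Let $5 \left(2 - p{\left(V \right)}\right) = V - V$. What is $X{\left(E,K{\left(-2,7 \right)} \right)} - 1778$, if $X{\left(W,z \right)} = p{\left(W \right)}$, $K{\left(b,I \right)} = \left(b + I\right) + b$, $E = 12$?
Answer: $-1776$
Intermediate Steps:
$K{\left(b,I \right)} = I + 2 b$ ($K{\left(b,I \right)} = \left(I + b\right) + b = I + 2 b$)
$p{\left(V \right)} = 2$ ($p{\left(V \right)} = 2 - \frac{V - V}{5} = 2 - 0 = 2 + 0 = 2$)
$X{\left(W,z \right)} = 2$
$X{\left(E,K{\left(-2,7 \right)} \right)} - 1778 = 2 - 1778 = -1776$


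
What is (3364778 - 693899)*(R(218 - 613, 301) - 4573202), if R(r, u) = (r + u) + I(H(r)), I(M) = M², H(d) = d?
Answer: -11797996351209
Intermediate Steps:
R(r, u) = r + u + r² (R(r, u) = (r + u) + r² = r + u + r²)
(3364778 - 693899)*(R(218 - 613, 301) - 4573202) = (3364778 - 693899)*(((218 - 613) + 301 + (218 - 613)²) - 4573202) = 2670879*((-395 + 301 + (-395)²) - 4573202) = 2670879*((-395 + 301 + 156025) - 4573202) = 2670879*(155931 - 4573202) = 2670879*(-4417271) = -11797996351209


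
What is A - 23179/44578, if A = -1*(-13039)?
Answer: 581229363/44578 ≈ 13038.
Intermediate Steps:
A = 13039
A - 23179/44578 = 13039 - 23179/44578 = 581229363/44578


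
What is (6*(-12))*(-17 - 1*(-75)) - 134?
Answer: -4310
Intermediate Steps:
(6*(-12))*(-17 - 1*(-75)) - 134 = -72*(-17 + 75) - 134 = -72*58 - 134 = -4176 - 134 = -4310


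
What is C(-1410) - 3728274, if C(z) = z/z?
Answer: -3728273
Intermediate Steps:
C(z) = 1
C(-1410) - 3728274 = 1 - 3728274 = -3728273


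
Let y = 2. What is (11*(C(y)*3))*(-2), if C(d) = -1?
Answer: 66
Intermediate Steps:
(11*(C(y)*3))*(-2) = (11*(-1*3))*(-2) = (11*(-3))*(-2) = -33*(-2) = 66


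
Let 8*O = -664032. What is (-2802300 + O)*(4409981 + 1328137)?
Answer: -16556214817872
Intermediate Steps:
O = -83004 (O = (⅛)*(-664032) = -83004)
(-2802300 + O)*(4409981 + 1328137) = (-2802300 - 83004)*(4409981 + 1328137) = -2885304*5738118 = -16556214817872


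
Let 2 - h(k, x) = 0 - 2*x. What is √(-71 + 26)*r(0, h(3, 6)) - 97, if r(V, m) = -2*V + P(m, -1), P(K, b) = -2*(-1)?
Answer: -97 + 6*I*√5 ≈ -97.0 + 13.416*I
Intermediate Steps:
P(K, b) = 2
h(k, x) = 2 + 2*x (h(k, x) = 2 - (0 - 2*x) = 2 - (-2)*x = 2 + 2*x)
r(V, m) = 2 - 2*V (r(V, m) = -2*V + 2 = 2 - 2*V)
√(-71 + 26)*r(0, h(3, 6)) - 97 = √(-71 + 26)*(2 - 2*0) - 97 = √(-45)*(2 + 0) - 97 = (3*I*√5)*2 - 97 = 6*I*√5 - 97 = -97 + 6*I*√5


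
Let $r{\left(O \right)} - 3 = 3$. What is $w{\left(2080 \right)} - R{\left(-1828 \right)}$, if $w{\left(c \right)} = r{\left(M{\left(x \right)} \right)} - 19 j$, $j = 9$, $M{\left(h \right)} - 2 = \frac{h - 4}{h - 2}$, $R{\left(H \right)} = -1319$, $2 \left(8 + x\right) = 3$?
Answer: $1154$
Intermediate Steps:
$x = - \frac{13}{2}$ ($x = -8 + \frac{1}{2} \cdot 3 = -8 + \frac{3}{2} = - \frac{13}{2} \approx -6.5$)
$M{\left(h \right)} = 2 + \frac{-4 + h}{-2 + h}$ ($M{\left(h \right)} = 2 + \frac{h - 4}{h - 2} = 2 + \frac{-4 + h}{-2 + h}$)
$r{\left(O \right)} = 6$ ($r{\left(O \right)} = 3 + 3 = 6$)
$w{\left(c \right)} = -165$ ($w{\left(c \right)} = 6 - 171 = -165$)
$w{\left(2080 \right)} - R{\left(-1828 \right)} = -165 - -1319 = -165 + 1319 = 1154$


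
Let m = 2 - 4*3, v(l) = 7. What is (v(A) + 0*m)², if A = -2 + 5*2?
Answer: 49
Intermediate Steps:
A = 8 (A = -2 + 10 = 8)
m = -10 (m = 2 - 12 = -10)
(v(A) + 0*m)² = (7 + 0*(-10))² = (7 + 0)² = 7² = 49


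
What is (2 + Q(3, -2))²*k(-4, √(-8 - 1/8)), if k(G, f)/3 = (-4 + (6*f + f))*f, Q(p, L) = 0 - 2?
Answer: 0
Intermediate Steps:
Q(p, L) = -2
k(G, f) = 3*f*(-4 + 7*f) (k(G, f) = 3*((-4 + (6*f + f))*f) = 3*((-4 + 7*f)*f) = 3*(f*(-4 + 7*f)) = 3*f*(-4 + 7*f))
(2 + Q(3, -2))²*k(-4, √(-8 - 1/8)) = (2 - 2)²*(3*√(-8 - 1/8)*(-4 + 7*√(-8 - 1/8))) = 0²*(3*√(-8 - 1*⅛)*(-4 + 7*√(-8 - 1*⅛))) = 0*(3*√(-8 - ⅛)*(-4 + 7*√(-8 - ⅛))) = 0*(3*√(-65/8)*(-4 + 7*√(-65/8))) = 0*(3*(I*√130/4)*(-4 + 7*(I*√130/4))) = 0*(3*(I*√130/4)*(-4 + 7*I*√130/4)) = 0*(3*I*√130*(-4 + 7*I*√130/4)/4) = 0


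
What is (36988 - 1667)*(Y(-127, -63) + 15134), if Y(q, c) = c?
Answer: 532322791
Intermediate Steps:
(36988 - 1667)*(Y(-127, -63) + 15134) = (36988 - 1667)*(-63 + 15134) = 35321*15071 = 532322791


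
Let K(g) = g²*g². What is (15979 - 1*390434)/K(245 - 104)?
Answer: -374455/395254161 ≈ -0.00094738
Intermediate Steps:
K(g) = g⁴
(15979 - 1*390434)/K(245 - 104) = (15979 - 1*390434)/((245 - 104)⁴) = (15979 - 390434)/(141⁴) = -374455/395254161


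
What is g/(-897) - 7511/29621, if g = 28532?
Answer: -851883739/26570037 ≈ -32.062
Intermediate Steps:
g/(-897) - 7511/29621 = 28532/(-897) - 7511/29621 = 28532*(-1/897) - 7511*1/29621 = -28532/897 - 7511/29621 = -851883739/26570037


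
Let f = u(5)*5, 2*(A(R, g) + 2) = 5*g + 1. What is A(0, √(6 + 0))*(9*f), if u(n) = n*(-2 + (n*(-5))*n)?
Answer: 85725/2 - 142875*√6/2 ≈ -1.3212e+5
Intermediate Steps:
u(n) = n*(-2 - 5*n²) (u(n) = n*(-2 + (-5*n)*n) = n*(-2 - 5*n²))
A(R, g) = -3/2 + 5*g/2 (A(R, g) = -2 + (5*g + 1)/2 = -2 + (1 + 5*g)/2 = -2 + (½ + 5*g/2) = -3/2 + 5*g/2)
f = -3175 (f = -1*5*(2 + 5*5²)*5 = -1*5*(2 + 5*25)*5 = -1*5*(2 + 125)*5 = -1*5*127*5 = -635*5 = -3175)
A(0, √(6 + 0))*(9*f) = (-3/2 + 5*√(6 + 0)/2)*(9*(-3175)) = (-3/2 + 5*√6/2)*(-28575) = 85725/2 - 142875*√6/2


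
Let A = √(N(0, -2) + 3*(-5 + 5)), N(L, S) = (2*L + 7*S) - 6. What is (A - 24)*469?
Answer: -11256 + 938*I*√5 ≈ -11256.0 + 2097.4*I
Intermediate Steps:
N(L, S) = -6 + 2*L + 7*S
A = 2*I*√5 (A = √((-6 + 2*0 + 7*(-2)) + 3*(-5 + 5)) = √((-6 + 0 - 14) + 3*0) = √(-20 + 0) = √(-20) = 2*I*√5 ≈ 4.4721*I)
(A - 24)*469 = (2*I*√5 - 24)*469 = (-24 + 2*I*√5)*469 = -11256 + 938*I*√5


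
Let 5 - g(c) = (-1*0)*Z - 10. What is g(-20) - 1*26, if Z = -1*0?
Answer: -11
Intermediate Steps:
Z = 0
g(c) = 15 (g(c) = 5 - (-1*0*0 - 10) = 5 - (0*0 - 10) = 5 - (0 - 10) = 5 - 1*(-10) = 5 + 10 = 15)
g(-20) - 1*26 = 15 - 1*26 = 15 - 26 = -11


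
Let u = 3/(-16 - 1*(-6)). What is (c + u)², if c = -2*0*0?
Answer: 9/100 ≈ 0.090000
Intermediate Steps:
u = -3/10 (u = 3/(-16 + 6) = 3/(-10) = 3*(-⅒) = -3/10 ≈ -0.30000)
c = 0 (c = 0*0 = 0)
(c + u)² = (0 - 3/10)² = (-3/10)² = 9/100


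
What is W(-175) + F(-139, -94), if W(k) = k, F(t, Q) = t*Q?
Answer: 12891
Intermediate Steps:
F(t, Q) = Q*t
W(-175) + F(-139, -94) = -175 - 94*(-139) = -175 + 13066 = 12891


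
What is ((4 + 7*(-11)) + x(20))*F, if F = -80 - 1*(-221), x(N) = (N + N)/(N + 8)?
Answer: -70641/7 ≈ -10092.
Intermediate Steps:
x(N) = 2*N/(8 + N) (x(N) = (2*N)/(8 + N) = 2*N/(8 + N))
F = 141 (F = -80 + 221 = 141)
((4 + 7*(-11)) + x(20))*F = ((4 + 7*(-11)) + 2*20/(8 + 20))*141 = ((4 - 77) + 2*20/28)*141 = (-73 + 2*20*(1/28))*141 = (-73 + 10/7)*141 = -501/7*141 = -70641/7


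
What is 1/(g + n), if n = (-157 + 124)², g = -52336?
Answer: -1/51247 ≈ -1.9513e-5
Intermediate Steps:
n = 1089 (n = (-33)² = 1089)
1/(g + n) = 1/(-52336 + 1089) = 1/(-51247) = -1/51247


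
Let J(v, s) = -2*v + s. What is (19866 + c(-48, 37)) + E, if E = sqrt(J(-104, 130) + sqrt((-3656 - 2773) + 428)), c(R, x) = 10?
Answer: 19876 + sqrt(338 + I*sqrt(6001)) ≈ 19895.0 + 2.0933*I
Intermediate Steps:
J(v, s) = s - 2*v
E = sqrt(338 + I*sqrt(6001)) (E = sqrt((130 - 2*(-104)) + sqrt((-3656 - 2773) + 428)) = sqrt((130 + 208) + sqrt(-6429 + 428)) = sqrt(338 + sqrt(-6001)) = sqrt(338 + I*sqrt(6001)) ≈ 18.504 + 2.0933*I)
(19866 + c(-48, 37)) + E = (19866 + 10) + sqrt(338 + I*sqrt(6001)) = 19876 + sqrt(338 + I*sqrt(6001))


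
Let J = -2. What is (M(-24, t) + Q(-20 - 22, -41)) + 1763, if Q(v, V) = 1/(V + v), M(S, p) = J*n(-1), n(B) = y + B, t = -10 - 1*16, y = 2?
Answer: 146162/83 ≈ 1761.0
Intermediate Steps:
t = -26 (t = -10 - 16 = -26)
n(B) = 2 + B
M(S, p) = -2 (M(S, p) = -2*(2 - 1) = -2*1 = -2)
(M(-24, t) + Q(-20 - 22, -41)) + 1763 = (-2 + 1/(-41 + (-20 - 22))) + 1763 = (-2 + 1/(-41 - 42)) + 1763 = (-2 + 1/(-83)) + 1763 = (-2 - 1/83) + 1763 = -167/83 + 1763 = 146162/83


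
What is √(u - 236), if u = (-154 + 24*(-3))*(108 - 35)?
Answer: I*√16734 ≈ 129.36*I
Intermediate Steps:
u = -16498 (u = (-154 - 72)*73 = -226*73 = -16498)
√(u - 236) = √(-16498 - 236) = √(-16734) = I*√16734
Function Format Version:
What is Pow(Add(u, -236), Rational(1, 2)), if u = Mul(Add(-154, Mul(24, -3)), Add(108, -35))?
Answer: Mul(I, Pow(16734, Rational(1, 2))) ≈ Mul(129.36, I)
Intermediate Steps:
u = -16498 (u = Mul(Add(-154, -72), 73) = Mul(-226, 73) = -16498)
Pow(Add(u, -236), Rational(1, 2)) = Pow(Add(-16498, -236), Rational(1, 2)) = Pow(-16734, Rational(1, 2)) = Mul(I, Pow(16734, Rational(1, 2)))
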